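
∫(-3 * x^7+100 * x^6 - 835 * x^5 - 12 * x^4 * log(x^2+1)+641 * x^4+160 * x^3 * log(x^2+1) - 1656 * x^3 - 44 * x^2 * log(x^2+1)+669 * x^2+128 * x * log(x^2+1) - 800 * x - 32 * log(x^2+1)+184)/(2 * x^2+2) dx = 3*x^3/2 - 30*x^2 + 12*x - (x^3 - 20*x^2 + 8*x + 4*log(x^2 + 1) - 20)^2/4 + 6*log(x^2 + 1) + C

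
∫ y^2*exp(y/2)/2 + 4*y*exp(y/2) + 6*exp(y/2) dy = (y + 2)^2*exp(y/2) + C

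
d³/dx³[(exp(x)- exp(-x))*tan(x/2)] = (3*exp(2*x)*tan(x/2)^4 + 6*exp(2*x)*tan(x/2)^3 + 10*exp(2*x)*tan(x/2)^2 + 10*exp(2*x)*tan(x/2) + 7*exp(2*x) - 3*tan(x/2)^4 + 6*tan(x/2)^3 - 10*tan(x/2)^2 + 10*tan(x/2) - 7)*exp(-x)/4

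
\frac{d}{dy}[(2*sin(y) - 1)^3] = 6*(2*sin(y) - 1)^2*cos(y)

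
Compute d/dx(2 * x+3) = 2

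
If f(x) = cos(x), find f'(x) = -sin(x)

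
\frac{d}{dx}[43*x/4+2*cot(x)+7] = 35/4 - 2*cot(x)^2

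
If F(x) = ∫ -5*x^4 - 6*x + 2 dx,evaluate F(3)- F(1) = -262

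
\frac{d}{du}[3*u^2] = 6*u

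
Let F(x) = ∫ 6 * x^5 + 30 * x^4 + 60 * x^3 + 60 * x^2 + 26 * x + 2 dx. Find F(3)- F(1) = 4008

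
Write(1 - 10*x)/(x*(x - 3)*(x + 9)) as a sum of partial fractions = 91/(108*(x + 9)) - 29/(36*(x - 3)) - 1/(27*x)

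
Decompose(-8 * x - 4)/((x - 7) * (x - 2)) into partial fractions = 4/(x - 2) - 12/(x - 7)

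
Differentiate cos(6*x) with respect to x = -6*sin(6*x)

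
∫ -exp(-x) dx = exp(-x) + C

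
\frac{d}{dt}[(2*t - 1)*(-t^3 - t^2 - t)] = -8*t^3 - 3*t^2 - 2*t + 1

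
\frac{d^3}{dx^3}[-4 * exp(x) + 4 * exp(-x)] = (-4*exp(2*x) - 4)*exp(-x)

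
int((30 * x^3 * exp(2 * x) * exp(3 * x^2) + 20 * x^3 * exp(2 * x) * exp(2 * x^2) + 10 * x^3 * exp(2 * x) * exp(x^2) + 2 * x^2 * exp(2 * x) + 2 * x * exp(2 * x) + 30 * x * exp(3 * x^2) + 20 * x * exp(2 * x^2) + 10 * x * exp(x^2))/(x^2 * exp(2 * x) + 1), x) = 5*exp(3*x^2) + 5*exp(2*x^2) + 5*exp(x^2) + log(x^2*exp(2*x) + 1) + C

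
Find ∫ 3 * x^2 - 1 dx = x^3 - x + C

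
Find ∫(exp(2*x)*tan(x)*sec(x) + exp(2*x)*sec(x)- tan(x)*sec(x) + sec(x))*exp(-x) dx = 2*sinh(x)*sec(x) + C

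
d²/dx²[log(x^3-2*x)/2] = (-3*x^4 - 4)/(2*x^6 - 8*x^4 + 8*x^2)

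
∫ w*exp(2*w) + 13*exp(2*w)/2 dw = (w + 6)*exp(2*w)/2 + C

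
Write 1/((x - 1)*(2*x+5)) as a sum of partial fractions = -2/(7*(2*x + 5)) + 1/(7*(x - 1))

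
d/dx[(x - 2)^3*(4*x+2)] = 16*x^3 - 66*x^2 + 72*x - 8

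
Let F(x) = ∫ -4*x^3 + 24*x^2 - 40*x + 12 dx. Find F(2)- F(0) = -8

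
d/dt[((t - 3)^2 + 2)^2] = 4*t^3 - 36*t^2 + 116*t - 132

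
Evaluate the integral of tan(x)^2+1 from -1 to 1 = 2*tan(1)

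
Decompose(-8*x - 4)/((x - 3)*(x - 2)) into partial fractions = 20/(x - 2) - 28/(x - 3)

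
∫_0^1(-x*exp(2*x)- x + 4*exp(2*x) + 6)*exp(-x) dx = -4*exp(-1) + 4*E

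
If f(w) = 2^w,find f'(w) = 2^w*log(2)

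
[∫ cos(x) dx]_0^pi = 0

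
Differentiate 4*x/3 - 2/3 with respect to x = 4/3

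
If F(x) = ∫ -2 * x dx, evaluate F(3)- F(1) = -8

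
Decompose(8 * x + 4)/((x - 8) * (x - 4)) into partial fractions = -9/(x - 4) + 17/(x - 8)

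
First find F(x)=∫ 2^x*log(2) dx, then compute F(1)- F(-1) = 3/2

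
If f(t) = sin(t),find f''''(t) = sin(t)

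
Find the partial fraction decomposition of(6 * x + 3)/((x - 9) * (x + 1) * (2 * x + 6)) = -5/(16*(x + 3)) + 3/(40*(x + 1)) + 19/(80*(x - 9))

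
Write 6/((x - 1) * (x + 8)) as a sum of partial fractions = -2/(3*(x + 8)) + 2/(3*(x - 1))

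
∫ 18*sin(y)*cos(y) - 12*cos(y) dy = (3*sin(y) - 2)^2 + C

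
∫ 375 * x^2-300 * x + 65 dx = 125*x^3 - 150*x^2 + 65*x + C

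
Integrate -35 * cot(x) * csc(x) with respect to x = 35*csc(x) + C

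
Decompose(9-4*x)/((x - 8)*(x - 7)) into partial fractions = 19/(x - 7) - 23/(x - 8)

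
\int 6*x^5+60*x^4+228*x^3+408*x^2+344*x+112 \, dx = x^6 + 12*x^5 + 57*x^4 + 136*x^3 + 172*x^2 + 112*x + C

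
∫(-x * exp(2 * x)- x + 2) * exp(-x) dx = -2*(x - 1)*sinh(x) + C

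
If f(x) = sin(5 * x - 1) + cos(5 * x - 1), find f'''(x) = -125*sqrt(2)*cos(5*x - 1 + pi/4)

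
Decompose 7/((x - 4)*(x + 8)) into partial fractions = -7/(12*(x + 8)) + 7/(12*(x - 4))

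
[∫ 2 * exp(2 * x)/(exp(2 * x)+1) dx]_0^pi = -log(2) + log(1 + exp(2*pi))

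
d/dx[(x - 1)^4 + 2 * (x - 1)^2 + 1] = 4*x^3 - 12*x^2 + 16*x - 8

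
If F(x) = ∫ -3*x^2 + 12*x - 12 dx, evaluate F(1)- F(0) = -7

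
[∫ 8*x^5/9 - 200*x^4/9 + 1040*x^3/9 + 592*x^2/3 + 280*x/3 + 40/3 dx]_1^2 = 2756/3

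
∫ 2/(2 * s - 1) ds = log(4*s - 2) + C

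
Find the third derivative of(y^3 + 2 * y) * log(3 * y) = (6*y^2*log(y) + 6*y^2*log(3) + 11*y^2 - 2)/y^2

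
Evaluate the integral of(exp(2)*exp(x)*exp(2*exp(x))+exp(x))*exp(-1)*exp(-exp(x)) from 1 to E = -exp(1 + E) - exp(-exp(E) - 1) + exp(-E - 1) + exp(1 + exp(E))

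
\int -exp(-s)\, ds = exp(-s) + C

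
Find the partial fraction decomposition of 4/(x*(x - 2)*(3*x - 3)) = -4/(3*(x - 1)) + 2/(3*(x - 2)) + 2/(3*x)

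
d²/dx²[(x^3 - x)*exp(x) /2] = x^3*exp(x)/2 + 3*x^2*exp(x) + 5*x*exp(x)/2 - exp(x)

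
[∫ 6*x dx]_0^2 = 12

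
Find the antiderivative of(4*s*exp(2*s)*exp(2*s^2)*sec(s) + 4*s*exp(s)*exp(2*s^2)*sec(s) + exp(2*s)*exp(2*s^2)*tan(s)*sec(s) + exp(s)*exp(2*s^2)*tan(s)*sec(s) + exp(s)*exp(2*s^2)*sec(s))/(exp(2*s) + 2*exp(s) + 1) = exp(s*(2*s + 1))*sec(s)/(exp(s) + 1) + C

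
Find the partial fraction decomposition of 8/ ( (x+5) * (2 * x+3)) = 16/(7*(2*x + 3)) - 8/(7*(x + 5))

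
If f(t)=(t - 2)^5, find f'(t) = 5*t^4 - 40*t^3 + 120*t^2 - 160*t + 80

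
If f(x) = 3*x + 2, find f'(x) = 3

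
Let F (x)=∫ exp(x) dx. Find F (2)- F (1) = -E + exp(2)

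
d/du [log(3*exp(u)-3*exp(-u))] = (exp(2*u) + 1)/(exp(2*u) - 1)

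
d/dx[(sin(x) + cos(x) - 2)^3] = 3*sqrt(2)*(sqrt(2)*sin(x + pi/4) - 2)^2*cos(x + pi/4)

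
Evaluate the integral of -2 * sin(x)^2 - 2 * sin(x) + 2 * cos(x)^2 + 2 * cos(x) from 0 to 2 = -4 + (cos(2) + sin(2) + 1)^2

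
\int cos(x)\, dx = sin(x) + C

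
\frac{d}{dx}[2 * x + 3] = 2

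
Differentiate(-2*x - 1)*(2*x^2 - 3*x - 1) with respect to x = -12*x^2 + 8*x + 5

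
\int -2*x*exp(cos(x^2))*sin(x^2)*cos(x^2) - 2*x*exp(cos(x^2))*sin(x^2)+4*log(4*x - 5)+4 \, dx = (4*x - 5)*log(4*x - 5) + exp(cos(x^2))*cos(x^2) + C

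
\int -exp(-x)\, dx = exp(-x) + C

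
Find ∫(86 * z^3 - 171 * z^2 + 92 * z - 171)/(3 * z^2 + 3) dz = 43*z^2/3 - 57*z + log(z^2 + 1) + C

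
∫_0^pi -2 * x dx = -pi^2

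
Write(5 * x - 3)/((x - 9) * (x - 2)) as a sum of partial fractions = -1/(x - 2) + 6/(x - 9)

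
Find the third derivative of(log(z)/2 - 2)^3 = (3*log(z)^2 - 33*log(z) + 87)/(4*z^3)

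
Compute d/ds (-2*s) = -2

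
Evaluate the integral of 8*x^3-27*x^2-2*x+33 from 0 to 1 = 25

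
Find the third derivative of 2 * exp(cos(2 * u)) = 4*E*(sin(2*u) + 6*sin(4*u) + sin(6*u))*exp(cos(2*u) - 1)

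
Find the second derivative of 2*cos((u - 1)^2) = -8*u^2*cos(u^2 - 2*u + 1) + 16*u*cos(u^2 - 2*u + 1) - 4*sin(u^2 - 2*u + 1) - 8*cos(u^2 - 2*u + 1)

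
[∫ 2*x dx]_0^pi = pi^2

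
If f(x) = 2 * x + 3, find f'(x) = 2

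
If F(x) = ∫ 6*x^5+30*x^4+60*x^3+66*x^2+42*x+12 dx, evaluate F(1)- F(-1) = 80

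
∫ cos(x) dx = sin(x) + C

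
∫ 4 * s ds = 2*s^2 + C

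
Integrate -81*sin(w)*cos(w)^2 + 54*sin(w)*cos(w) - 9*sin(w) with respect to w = (3*cos(w) - 1)^3 + C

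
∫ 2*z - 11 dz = z^2 - 11*z + C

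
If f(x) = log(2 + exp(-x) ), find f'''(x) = (-4*exp(2*x) + 2*exp(x))/(8*exp(3*x) + 12*exp(2*x) + 6*exp(x) + 1)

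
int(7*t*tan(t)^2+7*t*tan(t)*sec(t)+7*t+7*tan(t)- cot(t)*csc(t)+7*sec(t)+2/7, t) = 7*t*(tan(t) + sec(t)) + 2*t/7 + csc(t) + C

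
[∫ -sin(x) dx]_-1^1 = 0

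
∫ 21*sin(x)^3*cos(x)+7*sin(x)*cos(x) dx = 7*(3*sin(x)^2 + 2)*sin(x)^2/4 + C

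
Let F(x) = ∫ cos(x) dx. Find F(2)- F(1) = -sin(1) + sin(2)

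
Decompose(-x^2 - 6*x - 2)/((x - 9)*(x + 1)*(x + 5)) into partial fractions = 3/(56*(x + 5)) - 3/(40*(x + 1)) - 137/(140*(x - 9))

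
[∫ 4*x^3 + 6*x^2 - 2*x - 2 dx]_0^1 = 0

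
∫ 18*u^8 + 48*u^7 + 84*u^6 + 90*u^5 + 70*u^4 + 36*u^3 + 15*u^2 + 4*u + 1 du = 2*u^9 + 6*u^8 + 12*u^7 + 15*u^6 + 14*u^5 + 9*u^4 + 5*u^3 + 2*u^2 + u + C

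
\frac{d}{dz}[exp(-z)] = -exp(-z)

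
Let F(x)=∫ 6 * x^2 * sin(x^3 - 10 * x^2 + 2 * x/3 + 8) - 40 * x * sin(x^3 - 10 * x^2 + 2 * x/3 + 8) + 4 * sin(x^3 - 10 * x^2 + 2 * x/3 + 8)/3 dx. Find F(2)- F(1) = -2*cos(68/3) + 2*cos(1/3)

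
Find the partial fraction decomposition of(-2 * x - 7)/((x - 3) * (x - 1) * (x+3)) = -1/(24*(x + 3)) + 9/(8*(x - 1)) - 13/(12*(x - 3))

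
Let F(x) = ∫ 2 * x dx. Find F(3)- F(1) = 8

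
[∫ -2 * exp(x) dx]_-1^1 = -2*E + 2*exp(-1)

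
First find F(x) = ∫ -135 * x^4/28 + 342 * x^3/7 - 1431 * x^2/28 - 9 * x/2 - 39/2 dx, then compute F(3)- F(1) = 1707/7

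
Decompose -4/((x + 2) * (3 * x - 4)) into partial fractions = -6/(5*(3*x - 4)) + 2/(5*(x + 2))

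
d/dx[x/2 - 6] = 1/2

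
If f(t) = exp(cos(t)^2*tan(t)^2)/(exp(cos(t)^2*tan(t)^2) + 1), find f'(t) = exp(1/2 - cos(2*t)/2)*sin(2*t)/(exp(sin(t)^2) + 1)^2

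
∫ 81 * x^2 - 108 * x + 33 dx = 27*x^3 - 54*x^2 + 33*x + C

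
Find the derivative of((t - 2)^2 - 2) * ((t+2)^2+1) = 4*t^3 - 18*t - 12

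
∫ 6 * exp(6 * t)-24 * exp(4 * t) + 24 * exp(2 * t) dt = (exp(2*t) - 2)^3 + C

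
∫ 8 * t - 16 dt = 4*t^2 - 16*t + C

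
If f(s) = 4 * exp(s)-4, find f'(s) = 4*exp(s)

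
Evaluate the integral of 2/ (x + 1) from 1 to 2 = -2*log(2) + 2*log(3)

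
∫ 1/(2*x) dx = log(3*x)/2 + C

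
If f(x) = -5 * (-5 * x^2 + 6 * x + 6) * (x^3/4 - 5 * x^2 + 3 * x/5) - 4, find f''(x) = 125*x^3 - 1590*x^2 + 945*x + 264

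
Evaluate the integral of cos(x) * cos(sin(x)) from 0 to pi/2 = sin(1)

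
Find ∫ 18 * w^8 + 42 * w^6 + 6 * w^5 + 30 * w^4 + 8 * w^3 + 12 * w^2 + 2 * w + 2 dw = 2*w^9 + 6*w^7 + w^6 + 6*w^5 + 2*w^4 + 4*w^3 + w^2 + 2*w + C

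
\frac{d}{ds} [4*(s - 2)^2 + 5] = 8*s - 16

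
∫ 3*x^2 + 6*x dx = x^3 + 3*x^2 + C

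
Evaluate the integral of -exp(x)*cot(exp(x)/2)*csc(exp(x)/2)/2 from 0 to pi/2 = -csc(1/2) + csc(exp(pi/2)/2)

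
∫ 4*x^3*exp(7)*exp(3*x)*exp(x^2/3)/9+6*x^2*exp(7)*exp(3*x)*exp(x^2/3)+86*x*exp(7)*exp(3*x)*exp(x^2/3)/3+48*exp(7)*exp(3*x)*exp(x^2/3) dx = 2*(x^2 + 9*x + 21)*exp(x^2/3 + 3*x + 7)/3 + C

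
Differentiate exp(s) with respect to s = exp(s)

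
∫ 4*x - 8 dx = 2*x^2 - 8*x + C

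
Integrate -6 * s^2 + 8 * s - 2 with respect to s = -2*s^3 + 4*s^2 - 2*s + C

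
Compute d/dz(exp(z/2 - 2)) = exp(z/2 - 2)/2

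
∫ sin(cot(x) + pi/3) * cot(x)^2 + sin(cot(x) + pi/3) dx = cos(cot(x) + pi/3) + C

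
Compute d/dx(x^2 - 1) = 2*x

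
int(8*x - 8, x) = 4*x^2 - 8*x + C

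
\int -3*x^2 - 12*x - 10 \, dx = -x^3 - 6*x^2 - 10*x + C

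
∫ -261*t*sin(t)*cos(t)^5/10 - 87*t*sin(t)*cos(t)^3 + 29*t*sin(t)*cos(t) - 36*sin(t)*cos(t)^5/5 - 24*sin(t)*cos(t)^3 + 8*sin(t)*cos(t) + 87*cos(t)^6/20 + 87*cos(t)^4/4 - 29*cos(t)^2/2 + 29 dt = (29*t + 8)*(3*cos(t)^6 + 15*cos(t)^4 - 10*cos(t)^2 + 20)/20 + C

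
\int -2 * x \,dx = -x^2 + C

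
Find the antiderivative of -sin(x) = cos(x) + C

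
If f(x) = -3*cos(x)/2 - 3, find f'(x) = 3*sin(x)/2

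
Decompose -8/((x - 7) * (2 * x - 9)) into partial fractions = 16/(5*(2*x - 9)) - 8/(5*(x - 7))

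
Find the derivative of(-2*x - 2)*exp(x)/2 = -x*exp(x) - 2*exp(x)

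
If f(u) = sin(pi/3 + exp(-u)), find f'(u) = -exp(-u)*cos(pi/3 + exp(-u))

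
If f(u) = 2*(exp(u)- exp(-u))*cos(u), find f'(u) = 2*sqrt(2)*(exp(2*u)*cos(u + pi/4) + sin(u + pi/4))*exp(-u)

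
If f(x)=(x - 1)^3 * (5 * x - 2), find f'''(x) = 120*x - 102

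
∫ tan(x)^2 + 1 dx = tan(x) + C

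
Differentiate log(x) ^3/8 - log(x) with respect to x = (3*log(x)^2 - 8)/(8*x)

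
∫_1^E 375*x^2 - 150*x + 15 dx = -64 + (-1 + 5*E)^3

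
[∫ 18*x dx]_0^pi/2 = 9*pi^2/4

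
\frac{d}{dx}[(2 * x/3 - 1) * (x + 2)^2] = 2*x^2 + 10*x/3 - 4/3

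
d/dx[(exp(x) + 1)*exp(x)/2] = exp(2*x) + exp(x)/2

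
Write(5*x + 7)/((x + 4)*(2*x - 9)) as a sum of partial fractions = 59/(17*(2*x - 9)) + 13/(17*(x + 4))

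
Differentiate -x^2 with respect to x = -2*x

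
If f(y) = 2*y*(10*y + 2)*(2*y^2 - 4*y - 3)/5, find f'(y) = 32*y^3 - 216*y^2/5 - 152*y/5 - 12/5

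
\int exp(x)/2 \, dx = exp(x)/2 + C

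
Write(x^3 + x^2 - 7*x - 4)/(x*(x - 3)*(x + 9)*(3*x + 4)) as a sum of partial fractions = 32/(299*(3*x + 4)) + 589/(2484*(x + 9)) + 11/(468*(x - 3)) + 1/(27*x)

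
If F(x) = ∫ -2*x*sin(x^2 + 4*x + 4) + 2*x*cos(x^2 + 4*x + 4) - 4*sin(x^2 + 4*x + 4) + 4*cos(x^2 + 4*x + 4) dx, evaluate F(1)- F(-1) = cos(9) - sin(1) - cos(1) + sin(9)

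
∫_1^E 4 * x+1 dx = 7 + (-2 + E)*(5 + 2*E)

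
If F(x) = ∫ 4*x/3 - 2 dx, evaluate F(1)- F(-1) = -4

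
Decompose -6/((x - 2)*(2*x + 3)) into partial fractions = 12/(7*(2*x + 3)) - 6/(7*(x - 2))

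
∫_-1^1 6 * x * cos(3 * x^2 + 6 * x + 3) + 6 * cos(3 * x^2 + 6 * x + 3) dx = sin(12)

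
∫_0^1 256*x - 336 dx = -208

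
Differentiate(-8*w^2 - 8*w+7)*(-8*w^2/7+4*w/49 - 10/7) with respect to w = 256*w^3/7 + 1248*w^2/49 + 272*w/49 + 12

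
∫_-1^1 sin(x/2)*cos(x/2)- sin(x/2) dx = 0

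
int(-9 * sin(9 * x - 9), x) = cos(9*x - 9) + C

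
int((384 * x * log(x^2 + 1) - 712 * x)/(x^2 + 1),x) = 4*(24*log(x^2 + 1) - 89)*log(x^2 + 1) + C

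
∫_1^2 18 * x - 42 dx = -15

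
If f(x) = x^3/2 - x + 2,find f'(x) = 3*x^2/2 - 1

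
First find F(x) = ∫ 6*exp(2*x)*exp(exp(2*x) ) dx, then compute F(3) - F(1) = -3*exp(exp(2)) + 3*exp(exp(6))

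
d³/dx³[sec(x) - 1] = (-1 + 6/cos(x)^2)*sin(x)/cos(x)^2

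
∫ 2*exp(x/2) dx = 4*exp(x/2) + C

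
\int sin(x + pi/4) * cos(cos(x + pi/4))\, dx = -sin(cos(x + pi/4)) + C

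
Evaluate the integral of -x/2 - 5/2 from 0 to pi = -(pi/2 + 3)^2 + pi/2 + 9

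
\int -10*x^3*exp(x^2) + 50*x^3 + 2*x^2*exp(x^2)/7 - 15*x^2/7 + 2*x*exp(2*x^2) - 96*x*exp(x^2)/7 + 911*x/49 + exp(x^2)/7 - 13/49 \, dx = -5*x^2/7 + x/49 + (35*x^2 - x - 7*exp(x^2) + 14)^2/98 + exp(x^2)/7 + C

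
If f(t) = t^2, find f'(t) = 2*t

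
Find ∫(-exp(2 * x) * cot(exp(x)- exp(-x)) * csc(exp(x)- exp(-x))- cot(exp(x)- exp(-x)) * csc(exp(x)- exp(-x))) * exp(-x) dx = csc(2*sinh(x)) + C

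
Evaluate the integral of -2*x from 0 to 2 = -4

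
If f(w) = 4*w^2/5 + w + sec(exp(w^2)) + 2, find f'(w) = 2*w*exp(w^2)*tan(exp(w^2))*sec(exp(w^2)) + 8*w/5 + 1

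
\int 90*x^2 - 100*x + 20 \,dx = 30*x^3 - 50*x^2 + 20*x + C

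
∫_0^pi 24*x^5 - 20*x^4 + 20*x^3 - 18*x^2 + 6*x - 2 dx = -1 + (-pi^2 - 1 + pi + 2*pi^3)^2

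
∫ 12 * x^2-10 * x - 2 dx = 4*x^3 - 5*x^2 - 2*x + C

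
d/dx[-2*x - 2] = -2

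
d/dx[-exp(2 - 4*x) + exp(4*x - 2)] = 4*exp(2 - 4*x) + 4*exp(4*x - 2)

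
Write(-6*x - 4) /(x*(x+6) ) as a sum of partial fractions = -16/(3*(x + 6)) - 2/(3*x)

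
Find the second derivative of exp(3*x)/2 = 9*exp(3*x)/2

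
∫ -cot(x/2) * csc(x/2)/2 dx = csc(x/2) + C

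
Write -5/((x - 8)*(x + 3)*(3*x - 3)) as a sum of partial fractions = -5/(132*(x + 3)) + 5/(84*(x - 1)) - 5/(231*(x - 8))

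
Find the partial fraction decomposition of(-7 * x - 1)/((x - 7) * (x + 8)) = -11/(3*(x + 8)) - 10/(3*(x - 7))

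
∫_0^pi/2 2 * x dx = pi^2/4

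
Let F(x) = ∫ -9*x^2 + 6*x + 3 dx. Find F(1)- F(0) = 3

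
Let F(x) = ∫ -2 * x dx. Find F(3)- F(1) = -8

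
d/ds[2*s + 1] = 2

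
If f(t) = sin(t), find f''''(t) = sin(t)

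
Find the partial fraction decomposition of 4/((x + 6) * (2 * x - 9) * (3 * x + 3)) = 16/(693*(2*x - 9)) + 4/(315*(x + 6)) - 4/(165*(x + 1))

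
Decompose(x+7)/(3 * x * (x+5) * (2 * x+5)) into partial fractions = -6/(25*(2*x + 5)) + 2/(75*(x + 5)) + 7/(75*x)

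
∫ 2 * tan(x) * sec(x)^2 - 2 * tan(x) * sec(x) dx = (sec(x) - 1)^2 + C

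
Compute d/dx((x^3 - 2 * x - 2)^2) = 6*x^5 - 16*x^3 - 12*x^2 + 8*x + 8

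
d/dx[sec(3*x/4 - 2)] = 3*tan(3*x/4 - 2)*sec(3*x/4 - 2)/4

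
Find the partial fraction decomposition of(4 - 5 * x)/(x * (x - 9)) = -41/(9*(x - 9)) - 4/(9*x)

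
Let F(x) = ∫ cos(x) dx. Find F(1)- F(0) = sin(1)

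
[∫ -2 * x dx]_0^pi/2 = -pi^2/4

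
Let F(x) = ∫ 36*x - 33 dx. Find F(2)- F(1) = 21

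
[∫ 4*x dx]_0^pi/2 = pi^2/2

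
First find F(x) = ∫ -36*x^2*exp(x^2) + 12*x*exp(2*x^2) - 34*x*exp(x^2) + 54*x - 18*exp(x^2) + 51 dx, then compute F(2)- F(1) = -3*(-7 + E)^2 - 21 - 7*E + 7*exp(4) + 3*(-10 + exp(4))^2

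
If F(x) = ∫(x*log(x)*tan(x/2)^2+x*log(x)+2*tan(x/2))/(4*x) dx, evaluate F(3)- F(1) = log(3)*tan(3/2)/2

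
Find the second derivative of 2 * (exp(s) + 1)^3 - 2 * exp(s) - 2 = 18*exp(3*s) + 24*exp(2*s) + 4*exp(s)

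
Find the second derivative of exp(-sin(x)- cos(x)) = (-sin(2*x) + sqrt(2)*sin(x + pi/4) + 1)*exp(-sqrt(2)*sin(x + pi/4))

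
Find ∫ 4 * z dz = 2*z^2 + C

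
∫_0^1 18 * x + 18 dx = 27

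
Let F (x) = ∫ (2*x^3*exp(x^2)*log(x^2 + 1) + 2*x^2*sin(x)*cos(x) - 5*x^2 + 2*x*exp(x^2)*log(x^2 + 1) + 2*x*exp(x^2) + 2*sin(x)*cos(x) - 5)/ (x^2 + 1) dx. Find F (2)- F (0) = -10 + sin(2)^2 + exp(4)*log(5)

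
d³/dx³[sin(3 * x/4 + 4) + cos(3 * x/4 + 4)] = -27*sqrt(2)*cos(3*x/4 + pi/4 + 4)/64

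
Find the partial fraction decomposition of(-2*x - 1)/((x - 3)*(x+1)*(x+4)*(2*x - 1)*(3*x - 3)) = -32/(405*(2*x - 1)) + 1/(405*(x + 4)) - 1/(216*(x + 1)) + 1/(20*(x - 1)) - 1/(120*(x - 3))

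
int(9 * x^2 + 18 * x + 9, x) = 3*x^3 + 9*x^2 + 9*x + C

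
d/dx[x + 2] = 1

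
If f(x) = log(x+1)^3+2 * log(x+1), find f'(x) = (3*log(x + 1)^2 + 2)/(x + 1)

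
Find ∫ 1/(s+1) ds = log(-4*s - 4) + C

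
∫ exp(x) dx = exp(x) + C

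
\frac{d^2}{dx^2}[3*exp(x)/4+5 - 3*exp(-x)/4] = (3*exp(2*x) - 3)*exp(-x)/4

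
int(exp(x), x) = exp(x) + C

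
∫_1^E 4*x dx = -2 + 2*exp(2)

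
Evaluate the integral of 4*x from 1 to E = -2 + 2*exp(2)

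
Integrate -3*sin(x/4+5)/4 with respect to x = 3*cos(x/4 + 5) + C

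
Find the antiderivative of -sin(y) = cos(y) + C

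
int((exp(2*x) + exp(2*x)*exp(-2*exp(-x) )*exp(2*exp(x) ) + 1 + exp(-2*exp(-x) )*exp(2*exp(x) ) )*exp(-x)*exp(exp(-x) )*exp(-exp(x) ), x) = 2*sinh(2*sinh(x)) + C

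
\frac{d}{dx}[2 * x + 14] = 2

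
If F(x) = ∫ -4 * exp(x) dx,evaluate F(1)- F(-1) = -4*E + 4*exp(-1)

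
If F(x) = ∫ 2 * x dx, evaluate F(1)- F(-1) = 0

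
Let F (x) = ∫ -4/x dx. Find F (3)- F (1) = -4*log(3)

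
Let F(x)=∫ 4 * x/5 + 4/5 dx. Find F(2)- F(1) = 2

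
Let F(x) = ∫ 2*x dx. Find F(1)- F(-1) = 0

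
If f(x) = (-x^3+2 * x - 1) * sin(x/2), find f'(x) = -x^3*cos(x/2)/2 - 3*x^2*sin(x/2) + x*cos(x/2) + 2*sin(x/2) - cos(x/2)/2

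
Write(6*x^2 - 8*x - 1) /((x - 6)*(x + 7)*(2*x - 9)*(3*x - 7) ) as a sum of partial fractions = 27/(308*(3*x - 7)) - 52/(69*(2*x - 9)) - 349/(8372*(x + 7)) + 167/(429*(x - 6))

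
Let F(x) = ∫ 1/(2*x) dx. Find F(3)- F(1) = log(3)/2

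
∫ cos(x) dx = sin(x) + C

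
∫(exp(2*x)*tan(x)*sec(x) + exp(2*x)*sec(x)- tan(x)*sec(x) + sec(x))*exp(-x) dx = 2*sinh(x)*sec(x) + C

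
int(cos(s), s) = sin(s) + C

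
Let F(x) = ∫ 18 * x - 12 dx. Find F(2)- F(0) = 12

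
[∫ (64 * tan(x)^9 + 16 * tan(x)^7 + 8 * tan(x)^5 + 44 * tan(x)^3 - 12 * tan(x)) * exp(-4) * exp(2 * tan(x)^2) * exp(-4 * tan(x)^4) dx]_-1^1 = 0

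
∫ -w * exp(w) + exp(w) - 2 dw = -(w - 2)*(exp(w) + 2) + C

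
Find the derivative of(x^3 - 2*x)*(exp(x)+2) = x^3*exp(x) + 3*x^2*exp(x) + 6*x^2 - 2*x*exp(x) - 2*exp(x) - 4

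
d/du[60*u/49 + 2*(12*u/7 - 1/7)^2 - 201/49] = 576*u/49 + 12/49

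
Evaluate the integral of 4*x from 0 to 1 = 2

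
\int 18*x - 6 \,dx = 9*x^2 - 6*x + C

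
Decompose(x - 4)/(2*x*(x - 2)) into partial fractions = -1/(2*(x - 2)) + 1/x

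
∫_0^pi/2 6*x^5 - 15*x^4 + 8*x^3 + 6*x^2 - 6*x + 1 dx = (-1 + pi/2)^3*(-pi/2 + pi^3/8)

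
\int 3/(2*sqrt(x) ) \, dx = 3*sqrt(x) + C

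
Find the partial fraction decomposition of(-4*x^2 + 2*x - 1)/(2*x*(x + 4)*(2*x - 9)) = -146/(153*(2*x - 9)) - 73/(136*(x + 4)) + 1/(72*x)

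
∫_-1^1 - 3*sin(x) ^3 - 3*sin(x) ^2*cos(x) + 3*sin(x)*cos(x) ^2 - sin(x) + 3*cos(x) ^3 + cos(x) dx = sin(3) + 5*sin(1)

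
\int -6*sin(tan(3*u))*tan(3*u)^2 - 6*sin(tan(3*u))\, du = 2*cos(tan(3*u)) + C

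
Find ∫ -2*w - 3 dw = -w^2 - 3*w + C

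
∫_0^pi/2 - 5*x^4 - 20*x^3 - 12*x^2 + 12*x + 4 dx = (-2 + (pi/2 + 2)^2)*(-pi^3/8 - pi^2/4 + pi)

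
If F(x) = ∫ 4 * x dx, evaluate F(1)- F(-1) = 0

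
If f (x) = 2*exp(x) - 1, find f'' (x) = 2*exp(x)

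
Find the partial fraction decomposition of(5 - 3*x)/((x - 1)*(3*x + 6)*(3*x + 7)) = 18/(5*(3*x + 7)) - 11/(9*(x + 2)) + 1/(45*(x - 1))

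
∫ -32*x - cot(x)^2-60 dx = -16*x^2 - 59*x + cot(x) + C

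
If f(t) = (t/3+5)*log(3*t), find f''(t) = (t - 15)/(3*t^2)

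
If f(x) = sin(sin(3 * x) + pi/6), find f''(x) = -9*sin(3*x)*cos(sin(3*x) + pi/6) - 9*sin(sin(3*x) + pi/6)*cos(3*x)^2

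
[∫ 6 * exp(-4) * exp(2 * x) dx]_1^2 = 3 - 3*exp(-2)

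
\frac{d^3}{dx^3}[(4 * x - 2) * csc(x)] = 2*(2*x*cos(x)/sin(x) - 12*x*cos(x)/sin(x)^3 - 6 - cos(x)/sin(x) + 12/sin(x)^2 + 6*cos(x)/sin(x)^3)/sin(x)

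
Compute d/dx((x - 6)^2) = 2*x - 12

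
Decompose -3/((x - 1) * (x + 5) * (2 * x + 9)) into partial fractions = 12/(11*(2*x + 9)) - 1/(2*(x + 5)) - 1/(22*(x - 1))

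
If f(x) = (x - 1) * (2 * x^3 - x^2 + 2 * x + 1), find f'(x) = 8*x^3 - 9*x^2 + 6*x - 1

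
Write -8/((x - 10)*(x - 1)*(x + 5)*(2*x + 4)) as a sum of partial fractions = 2/(135*(x + 5)) - 1/(27*(x + 2)) + 2/(81*(x - 1)) - 1/(405*(x - 10))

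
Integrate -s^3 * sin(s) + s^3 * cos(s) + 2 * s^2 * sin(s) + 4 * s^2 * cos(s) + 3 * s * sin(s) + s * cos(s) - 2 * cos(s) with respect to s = sqrt(2)*(s^3 + s^2 - s - 1)*sin(s + pi/4) + C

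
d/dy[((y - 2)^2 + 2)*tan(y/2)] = y^2/(2*cos(y/2)^2) + 2*y*tan(y/2) - 2*y/cos(y/2)^2 - 4*tan(y/2) + 3/cos(y/2)^2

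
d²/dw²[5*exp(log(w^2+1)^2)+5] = (80*w^2*exp(log(w^2 + 1)^2)*log(w^2 + 1)^2 - 20*w^2*exp(log(w^2 + 1)^2)*log(w^2 + 1) + 40*w^2*exp(log(w^2 + 1)^2) + 20*exp(log(w^2 + 1)^2)*log(w^2 + 1))/(w^4 + 2*w^2 + 1)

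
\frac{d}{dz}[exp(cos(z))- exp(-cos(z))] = -(exp(cos(z)) + exp(-cos(z)))*sin(z)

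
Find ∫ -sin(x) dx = cos(x) + C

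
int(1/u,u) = log(u) + C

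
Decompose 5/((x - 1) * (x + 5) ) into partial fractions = -5/(6*(x + 5)) + 5/(6*(x - 1))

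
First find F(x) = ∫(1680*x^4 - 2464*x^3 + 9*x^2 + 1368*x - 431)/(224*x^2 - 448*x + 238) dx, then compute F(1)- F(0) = 32/7 - log(17)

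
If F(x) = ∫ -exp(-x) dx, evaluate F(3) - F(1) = -exp(-1) + exp(-3)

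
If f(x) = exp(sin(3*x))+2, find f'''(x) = -27*(sin(3*x) + 3)*exp(sin(3*x))*sin(3*x)*cos(3*x)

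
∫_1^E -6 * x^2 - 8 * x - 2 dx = -2*E*(1 + E)^2 + 8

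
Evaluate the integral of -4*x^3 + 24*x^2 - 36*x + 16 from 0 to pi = 5 + (-1 + pi)^3*(5 - pi)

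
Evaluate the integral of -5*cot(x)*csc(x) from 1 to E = -5*csc(1) + 5*csc(E)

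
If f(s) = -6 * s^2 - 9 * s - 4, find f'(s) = -12*s - 9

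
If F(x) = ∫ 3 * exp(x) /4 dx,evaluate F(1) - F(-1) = -3*exp(-1)/4 + 3*E/4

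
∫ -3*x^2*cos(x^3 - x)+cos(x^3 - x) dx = -sin(x^3 - x) + C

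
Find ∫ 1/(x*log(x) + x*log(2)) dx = log(log(2*x)) + C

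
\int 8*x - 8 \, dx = 4*x^2 - 8*x + C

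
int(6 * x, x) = 3*x^2 + C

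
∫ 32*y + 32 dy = 16*y^2 + 32*y + C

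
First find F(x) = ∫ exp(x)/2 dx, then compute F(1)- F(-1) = -exp(-1)/2 + E/2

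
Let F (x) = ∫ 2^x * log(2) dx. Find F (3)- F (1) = 6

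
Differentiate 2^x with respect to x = 2^x*log(2)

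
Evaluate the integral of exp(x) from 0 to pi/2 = -1 + exp(pi/2)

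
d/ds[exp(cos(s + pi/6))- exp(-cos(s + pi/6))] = -(exp(sqrt(3)*cos(s))*exp(-sin(s)) + 1)*exp(-cos(s + pi/6))*sin(s + pi/6)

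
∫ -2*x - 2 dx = -x^2 - 2*x + C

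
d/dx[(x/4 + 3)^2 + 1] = x/8 + 3/2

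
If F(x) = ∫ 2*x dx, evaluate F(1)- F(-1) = 0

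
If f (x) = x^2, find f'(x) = 2*x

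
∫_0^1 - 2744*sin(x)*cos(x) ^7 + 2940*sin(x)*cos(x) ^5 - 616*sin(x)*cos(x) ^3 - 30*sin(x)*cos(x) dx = -22 - 21*cos(1)^4 + 15*cos(1)^2 + 7*(7*cos(4)/8 + cos(2) + 1/8)^2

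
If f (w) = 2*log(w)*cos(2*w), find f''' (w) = 4*(4*w^3*log(w)*sin(2*w) - 6*w^2*cos(2*w) + 3*w*sin(2*w) + cos(2*w))/w^3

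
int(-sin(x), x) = cos(x) + C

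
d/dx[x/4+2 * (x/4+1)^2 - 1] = x/4 + 5/4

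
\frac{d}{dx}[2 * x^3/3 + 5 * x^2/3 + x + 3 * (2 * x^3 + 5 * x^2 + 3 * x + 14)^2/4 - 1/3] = 18*x^5 + 75*x^4 + 111*x^3 + 391*x^2/2 + 1361*x/6 + 64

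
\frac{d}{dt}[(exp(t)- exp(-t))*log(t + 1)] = (t*exp(2*t)*log(t + 1) + t*log(t + 1) + exp(2*t)*log(t + 1) + exp(2*t) + log(t + 1) - 1)/(t*exp(t) + exp(t))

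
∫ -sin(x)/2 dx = cos(x)/2 + C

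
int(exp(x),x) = exp(x) + C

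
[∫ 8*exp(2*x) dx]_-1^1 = -4*exp(-2) + 4*exp(2)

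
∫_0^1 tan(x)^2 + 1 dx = tan(1)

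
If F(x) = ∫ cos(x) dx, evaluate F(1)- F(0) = sin(1)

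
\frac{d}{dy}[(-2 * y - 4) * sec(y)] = -2*y*tan(y)*sec(y) - 4*tan(y)*sec(y) - 2*sec(y)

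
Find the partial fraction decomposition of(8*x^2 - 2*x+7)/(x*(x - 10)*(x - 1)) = -13/(9*(x - 1)) + 787/(90*(x - 10)) + 7/(10*x)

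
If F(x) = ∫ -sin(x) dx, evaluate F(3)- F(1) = cos(3) - cos(1)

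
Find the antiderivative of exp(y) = exp(y) + C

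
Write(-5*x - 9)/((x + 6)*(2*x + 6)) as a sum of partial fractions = -7/(2*(x + 6)) + 1/(x + 3)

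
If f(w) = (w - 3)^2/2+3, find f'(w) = w - 3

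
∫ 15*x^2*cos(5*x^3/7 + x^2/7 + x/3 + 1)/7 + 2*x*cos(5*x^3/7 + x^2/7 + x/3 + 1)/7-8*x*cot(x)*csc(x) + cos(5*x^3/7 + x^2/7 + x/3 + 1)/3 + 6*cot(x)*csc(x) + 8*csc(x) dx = (8*x - 6)*csc(x) + sin(5*x^3/7 + x^2/7 + x/3 + 1) + C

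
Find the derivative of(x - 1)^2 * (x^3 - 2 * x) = 5*x^4 - 8*x^3 - 3*x^2 + 8*x - 2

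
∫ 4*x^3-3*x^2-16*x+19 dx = x^4 - x^3 - 8*x^2 + 19*x + C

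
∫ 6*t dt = 3*t^2 + C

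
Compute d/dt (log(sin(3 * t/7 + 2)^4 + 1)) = 12*sin(3*t/7 + 2)^3*cos(3*t/7 + 2)/(7*sin(3*t/7 + 2)^4 + 7)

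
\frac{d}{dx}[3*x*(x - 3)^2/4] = 9*x^2/4 - 9*x + 27/4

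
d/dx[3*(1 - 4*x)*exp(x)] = -12*x*exp(x) - 9*exp(x)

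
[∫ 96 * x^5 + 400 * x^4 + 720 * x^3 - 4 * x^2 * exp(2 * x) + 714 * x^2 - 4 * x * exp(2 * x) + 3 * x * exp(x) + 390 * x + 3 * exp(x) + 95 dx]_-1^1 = -2*exp(2) + 2*exp(-2) + 3*exp(-1) + 3*E + 826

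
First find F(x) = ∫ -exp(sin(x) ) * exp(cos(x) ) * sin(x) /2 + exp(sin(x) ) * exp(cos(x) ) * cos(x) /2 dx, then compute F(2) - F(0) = -E/2 + exp(cos(2) + sin(2))/2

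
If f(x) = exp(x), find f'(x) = exp(x)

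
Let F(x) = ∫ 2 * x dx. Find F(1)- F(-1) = 0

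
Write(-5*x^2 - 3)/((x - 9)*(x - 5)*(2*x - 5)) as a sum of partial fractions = -137/(65*(2*x - 5)) + 32/(5*(x - 5)) - 102/(13*(x - 9))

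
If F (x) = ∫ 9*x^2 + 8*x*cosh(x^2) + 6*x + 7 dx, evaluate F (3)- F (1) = -4*sinh(1) + 116 + 4*sinh(9)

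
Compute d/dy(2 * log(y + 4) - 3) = 2/(y + 4)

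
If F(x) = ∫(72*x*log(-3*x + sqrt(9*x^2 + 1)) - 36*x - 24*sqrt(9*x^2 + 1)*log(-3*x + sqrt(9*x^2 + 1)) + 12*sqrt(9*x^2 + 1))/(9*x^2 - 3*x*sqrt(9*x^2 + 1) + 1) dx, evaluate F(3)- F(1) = -4*log(-3 + sqrt(10))^2 + 4*log(-3 + sqrt(10)) - 4*log(-9 + sqrt(82)) + 4*log(-9 + sqrt(82))^2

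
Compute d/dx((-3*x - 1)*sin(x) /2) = -3*x*cos(x)/2 - 3*sin(x)/2 - cos(x)/2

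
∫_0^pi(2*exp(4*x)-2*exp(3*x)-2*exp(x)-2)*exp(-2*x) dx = -1 + (-1 - exp(-pi) + exp(pi))^2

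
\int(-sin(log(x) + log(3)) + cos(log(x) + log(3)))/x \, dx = sqrt(2)*sin(log(x) + pi/4 + log(3)) + C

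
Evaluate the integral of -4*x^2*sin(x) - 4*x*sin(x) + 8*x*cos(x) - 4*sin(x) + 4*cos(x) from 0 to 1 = -4 + 12*cos(1)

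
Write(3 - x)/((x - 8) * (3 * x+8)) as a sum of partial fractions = -17/(32*(3*x + 8)) - 5/(32*(x - 8))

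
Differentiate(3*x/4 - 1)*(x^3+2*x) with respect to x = 3*x^3 - 3*x^2 + 3*x - 2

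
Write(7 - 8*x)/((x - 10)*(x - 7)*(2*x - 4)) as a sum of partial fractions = -9/(80*(x - 2)) + 49/(30*(x - 7)) - 73/(48*(x - 10))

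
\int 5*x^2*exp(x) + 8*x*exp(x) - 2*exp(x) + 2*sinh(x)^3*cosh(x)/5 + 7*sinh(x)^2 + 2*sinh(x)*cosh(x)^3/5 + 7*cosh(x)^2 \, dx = x*(5*x - 2)*exp(x) + 7*sinh(2*x)/2 + cosh(4*x)/40 + C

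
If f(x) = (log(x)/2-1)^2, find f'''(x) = (2*log(x) - 7)/(2*x^3)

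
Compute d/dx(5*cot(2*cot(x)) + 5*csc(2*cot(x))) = 5*(1/tan(2/tan(x)) + 1/(2*sin(1/tan(x))*cos(1/tan(x))))/(sin(x)^2*sin(1/tan(x))*cos(1/tan(x)))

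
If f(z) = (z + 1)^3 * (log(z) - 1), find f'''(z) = (6*z^3*log(z) + 5*z^3 + 6*z^2 - 3*z + 2)/z^3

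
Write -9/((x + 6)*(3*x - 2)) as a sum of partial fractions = -27/(20*(3*x - 2)) + 9/(20*(x + 6))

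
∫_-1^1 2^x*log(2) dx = 3/2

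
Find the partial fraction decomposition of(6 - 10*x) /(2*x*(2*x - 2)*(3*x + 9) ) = 1/(4*(x + 3)) - 1/(12*(x - 1)) - 1/(6*x)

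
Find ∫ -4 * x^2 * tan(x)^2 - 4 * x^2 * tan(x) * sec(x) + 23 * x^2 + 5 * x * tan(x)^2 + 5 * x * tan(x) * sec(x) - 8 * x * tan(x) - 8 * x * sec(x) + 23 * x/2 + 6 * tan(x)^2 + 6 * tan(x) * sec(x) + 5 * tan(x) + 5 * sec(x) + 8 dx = 9*x^3 + 13*x^2/4 + 2*x + (tan(x) + sec(x))*(-4*x^2 + 5*x + 6) + C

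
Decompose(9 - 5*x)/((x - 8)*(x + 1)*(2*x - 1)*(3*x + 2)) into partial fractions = 333/(182*(3*x + 2)) - 52/(315*(2*x - 1)) - 14/(27*(x + 1)) - 31/(3510*(x - 8))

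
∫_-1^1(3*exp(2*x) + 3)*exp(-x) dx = -6*exp(-1) + 6*E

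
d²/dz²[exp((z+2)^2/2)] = z^2*exp(z^2/2 + 2*z + 2) + 4*z*exp(z^2/2 + 2*z + 2) + 5*exp(z^2/2 + 2*z + 2)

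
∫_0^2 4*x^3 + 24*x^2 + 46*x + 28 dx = 228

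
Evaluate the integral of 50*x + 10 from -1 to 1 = 20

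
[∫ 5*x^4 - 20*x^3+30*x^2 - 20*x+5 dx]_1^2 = 1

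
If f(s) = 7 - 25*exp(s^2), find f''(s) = -100*s^2*exp(s^2) - 50*exp(s^2)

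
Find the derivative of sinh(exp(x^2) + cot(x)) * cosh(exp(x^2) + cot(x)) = (2*x*exp(x^2) - 1/sin(x)^2)*cosh(2*exp(x^2) + 2/tan(x))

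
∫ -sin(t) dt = cos(t) + C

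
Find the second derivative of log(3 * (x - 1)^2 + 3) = (-2*x^2 + 4*x)/(x^4 - 4*x^3 + 8*x^2 - 8*x + 4)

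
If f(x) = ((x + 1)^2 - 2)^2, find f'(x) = 4*x^3 + 12*x^2 + 4*x - 4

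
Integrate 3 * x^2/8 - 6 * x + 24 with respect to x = x^3/8 - 3*x^2 + 24*x + C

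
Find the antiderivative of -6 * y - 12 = -3*y^2 - 12*y + C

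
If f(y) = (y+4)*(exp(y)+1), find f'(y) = y*exp(y) + 5*exp(y) + 1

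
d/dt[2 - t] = -1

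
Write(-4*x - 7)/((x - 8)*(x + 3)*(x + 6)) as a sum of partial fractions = 17/(42*(x + 6)) - 5/(33*(x + 3)) - 39/(154*(x - 8))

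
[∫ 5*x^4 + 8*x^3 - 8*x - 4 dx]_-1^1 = -6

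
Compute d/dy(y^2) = 2*y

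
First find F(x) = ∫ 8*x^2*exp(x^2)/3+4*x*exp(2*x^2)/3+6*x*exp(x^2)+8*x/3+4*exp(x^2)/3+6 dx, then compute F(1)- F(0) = 8/3 + (2 + E)^2/3 + 3*E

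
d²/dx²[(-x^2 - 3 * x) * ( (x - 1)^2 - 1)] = -12*x^2 - 6*x + 12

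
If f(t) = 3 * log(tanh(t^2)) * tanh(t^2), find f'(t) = 6*t*(log(tanh(t^2)) + 1)/cosh(t^2)^2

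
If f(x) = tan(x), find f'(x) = cos(x)^(-2)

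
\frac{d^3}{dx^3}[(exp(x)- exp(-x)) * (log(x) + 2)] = (x^3*exp(2*x)*log(x) + 2*x^3*exp(2*x) + x^3*log(x) + 2*x^3 + 3*x^2*exp(2*x) - 3*x^2 - 3*x*exp(2*x) - 3*x + 2*exp(2*x) - 2)*exp(-x)/x^3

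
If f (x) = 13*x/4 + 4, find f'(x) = 13/4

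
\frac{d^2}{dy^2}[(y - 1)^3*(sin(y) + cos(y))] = -y^3*sin(y) - y^3*cos(y) - 3*y^2*sin(y) + 9*y^2*cos(y) + 15*y*sin(y) - 9*y*cos(y) - 11*sin(y) + cos(y)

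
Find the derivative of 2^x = 2^x*log(2)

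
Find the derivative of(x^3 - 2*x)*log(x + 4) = (3*x^3*log(x + 4) + x^3 + 12*x^2*log(x + 4) - 2*x*log(x + 4) - 2*x - 8*log(x + 4))/(x + 4)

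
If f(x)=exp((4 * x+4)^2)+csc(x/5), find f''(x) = 1024*x^2*exp(16*x^2 + 32*x + 16) + 2048*x*exp(16*x^2 + 32*x + 16) + 1056*exp(16*x^2 + 32*x + 16) + 2*cot(x/5)^2*csc(x/5)/25 + csc(x/5)/25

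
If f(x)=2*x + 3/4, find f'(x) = 2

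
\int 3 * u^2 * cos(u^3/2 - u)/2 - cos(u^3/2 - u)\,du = sin(u^3/2 - u) + C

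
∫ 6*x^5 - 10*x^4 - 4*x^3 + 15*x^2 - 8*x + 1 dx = x^6 - 2*x^5 - x^4 + 5*x^3 - 4*x^2 + x + C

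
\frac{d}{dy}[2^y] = 2^y*log(2)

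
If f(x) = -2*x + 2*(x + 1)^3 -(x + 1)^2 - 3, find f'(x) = 6*x^2 + 10*x + 2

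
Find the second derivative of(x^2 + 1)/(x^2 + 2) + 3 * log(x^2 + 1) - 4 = (-6*x^8 - 36*x^6 - 44*x^4 + 26*x^2 + 52)/(x^10 + 8*x^8 + 25*x^6 + 38*x^4 + 28*x^2 + 8)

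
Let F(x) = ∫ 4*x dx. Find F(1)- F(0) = 2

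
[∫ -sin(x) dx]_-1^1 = 0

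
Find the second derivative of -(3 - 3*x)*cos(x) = -3*x*cos(x) - 6*sin(x) + 3*cos(x)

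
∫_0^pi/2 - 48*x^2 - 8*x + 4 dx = -2*pi^3 - pi^2 + 2*pi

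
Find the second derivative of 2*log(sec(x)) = 2/cos(x)^2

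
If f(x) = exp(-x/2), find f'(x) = -exp(-x/2)/2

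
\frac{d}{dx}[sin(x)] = cos(x)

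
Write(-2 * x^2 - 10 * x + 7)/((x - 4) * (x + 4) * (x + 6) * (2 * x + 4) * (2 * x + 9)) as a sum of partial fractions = -92/(255*(2*x + 9)) - 1/(96*(x + 6)) + 15/(64*(x + 4)) - 19/(480*(x + 2)) - 13/(3264*(x - 4))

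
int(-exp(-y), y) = exp(-y) + C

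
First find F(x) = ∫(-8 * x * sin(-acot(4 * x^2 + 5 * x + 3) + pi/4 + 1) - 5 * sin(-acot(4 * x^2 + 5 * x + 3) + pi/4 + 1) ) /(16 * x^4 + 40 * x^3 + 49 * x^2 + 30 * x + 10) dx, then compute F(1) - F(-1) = -cos(-acot(2) + pi/4 + 1) + cos(-acot(12) + pi/4 + 1)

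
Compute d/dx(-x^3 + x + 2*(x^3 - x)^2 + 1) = 12*x^5 - 16*x^3 - 3*x^2 + 4*x + 1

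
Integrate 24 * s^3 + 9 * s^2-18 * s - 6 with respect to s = 6*s^4 + 3*s^3 - 9*s^2 - 6*s + C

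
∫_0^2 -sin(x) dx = -1 + cos(2)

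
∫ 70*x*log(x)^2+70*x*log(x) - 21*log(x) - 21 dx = 7*x*(5*x*log(x) - 3)*log(x) + C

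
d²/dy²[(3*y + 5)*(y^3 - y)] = 36*y^2 + 30*y - 6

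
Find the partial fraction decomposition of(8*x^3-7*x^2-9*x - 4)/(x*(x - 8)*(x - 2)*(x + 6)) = 965/(336*(x + 6)) - 7/(48*(x - 2)) + 893/(168*(x - 8)) - 1/(24*x)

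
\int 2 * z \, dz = z^2 + C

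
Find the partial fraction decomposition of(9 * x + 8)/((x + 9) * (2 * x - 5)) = 61/(23*(2*x - 5)) + 73/(23*(x + 9))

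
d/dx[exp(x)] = exp(x)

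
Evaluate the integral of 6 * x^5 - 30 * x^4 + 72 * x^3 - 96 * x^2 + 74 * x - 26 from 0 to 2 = 0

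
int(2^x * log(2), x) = 2^x + C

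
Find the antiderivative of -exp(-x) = exp(-x) + C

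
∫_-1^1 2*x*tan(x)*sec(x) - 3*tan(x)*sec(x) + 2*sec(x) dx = 4*sec(1)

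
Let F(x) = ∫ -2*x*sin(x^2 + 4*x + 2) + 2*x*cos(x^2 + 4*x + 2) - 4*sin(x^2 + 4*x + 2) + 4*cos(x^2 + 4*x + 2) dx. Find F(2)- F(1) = -cos(7) - sin(7) + cos(14) + sin(14)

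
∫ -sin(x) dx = cos(x) + C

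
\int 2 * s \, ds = s^2 + C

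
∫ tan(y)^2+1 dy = tan(y) + C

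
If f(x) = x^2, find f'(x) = 2*x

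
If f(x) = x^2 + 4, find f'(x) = 2*x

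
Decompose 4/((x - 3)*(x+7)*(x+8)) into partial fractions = 4/(11*(x + 8)) - 2/(5*(x + 7)) + 2/(55*(x - 3))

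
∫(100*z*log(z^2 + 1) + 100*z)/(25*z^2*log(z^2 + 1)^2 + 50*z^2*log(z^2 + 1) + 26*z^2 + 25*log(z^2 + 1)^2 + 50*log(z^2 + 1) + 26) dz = log(25*(log(z^2 + 1) + 1)^2 + 1) + C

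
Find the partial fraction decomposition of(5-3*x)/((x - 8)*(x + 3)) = -14/(11*(x + 3)) - 19/(11*(x - 8))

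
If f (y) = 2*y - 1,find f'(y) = 2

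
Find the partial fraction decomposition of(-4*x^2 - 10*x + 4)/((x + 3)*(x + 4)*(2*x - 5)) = -184/(143*(2*x - 5)) - 20/(13*(x + 4)) + 2/(11*(x + 3))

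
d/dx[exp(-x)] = -exp(-x)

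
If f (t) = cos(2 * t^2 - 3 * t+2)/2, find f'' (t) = -8*t^2*cos(2*t^2 - 3*t + 2) + 12*t*cos(2*t^2 - 3*t + 2) - 2*sin(2*t^2 - 3*t + 2) - 9*cos(2*t^2 - 3*t + 2)/2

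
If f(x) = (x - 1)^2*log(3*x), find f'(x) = (2*x^2*log(x) + x^2 + 2*x^2*log(3) - 2*x*log(x) - 2*x*log(3) - 2*x + 1)/x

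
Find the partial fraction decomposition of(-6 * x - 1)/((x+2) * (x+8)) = -47/(6*(x + 8)) + 11/(6*(x + 2))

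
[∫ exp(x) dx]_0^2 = -1 + exp(2)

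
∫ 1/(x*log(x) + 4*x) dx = log(log(x) + 4) + C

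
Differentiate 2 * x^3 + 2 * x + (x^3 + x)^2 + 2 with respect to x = 6*x^5 + 8*x^3 + 6*x^2 + 2*x + 2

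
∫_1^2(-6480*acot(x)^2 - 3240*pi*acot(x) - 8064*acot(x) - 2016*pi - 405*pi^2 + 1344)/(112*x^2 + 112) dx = -9*pi^2 - 135*pi^3/56 - 12*acot(2) + 3*pi + 5*(3*acot(2) + 3*pi/4)^3/7 + 4*(3*acot(2) + 3*pi/4)^2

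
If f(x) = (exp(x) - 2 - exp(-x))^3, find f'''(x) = (27*exp(6*x) - 48*exp(5*x) + 9*exp(4*x) + 9*exp(2*x) + 48*exp(x) + 27)*exp(-3*x)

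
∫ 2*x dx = x^2 + C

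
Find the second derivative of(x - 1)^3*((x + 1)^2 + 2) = 20*x^3 - 12*x^2 - 8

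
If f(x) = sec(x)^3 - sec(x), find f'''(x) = (1 - 33/cos(x)^2 + 60/cos(x)^4)*sin(x)/cos(x)^2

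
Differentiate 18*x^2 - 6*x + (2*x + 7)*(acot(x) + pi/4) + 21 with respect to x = (72*x^3 + 4*x^2*acot(x) - 12*x^2 + pi*x^2 + 68*x + 4*acot(x) - 26 + pi)/(2*x^2 + 2)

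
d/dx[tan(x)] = cos(x)^(-2)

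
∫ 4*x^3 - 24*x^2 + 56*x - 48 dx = x^4 - 8*x^3 + 28*x^2 - 48*x + C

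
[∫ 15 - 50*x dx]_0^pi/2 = -25*pi^2/4 + 15*pi/2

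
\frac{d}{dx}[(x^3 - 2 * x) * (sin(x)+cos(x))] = sqrt(2)*(x^3*cos(x + pi/4) + 3*x^2*sin(x + pi/4) - 2*x*cos(x + pi/4) - 2*sin(x + pi/4))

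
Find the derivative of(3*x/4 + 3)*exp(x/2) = 3*x*exp(x/2)/8 + 9*exp(x/2)/4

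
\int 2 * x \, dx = x^2 + C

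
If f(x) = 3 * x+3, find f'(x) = 3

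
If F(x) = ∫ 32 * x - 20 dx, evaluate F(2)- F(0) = 24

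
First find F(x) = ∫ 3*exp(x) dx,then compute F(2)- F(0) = -3 + 3*exp(2)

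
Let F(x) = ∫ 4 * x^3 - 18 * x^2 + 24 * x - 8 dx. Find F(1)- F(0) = -1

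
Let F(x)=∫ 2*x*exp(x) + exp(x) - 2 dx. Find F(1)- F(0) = -1 + E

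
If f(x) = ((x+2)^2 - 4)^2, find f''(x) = 12*x^2 + 48*x + 32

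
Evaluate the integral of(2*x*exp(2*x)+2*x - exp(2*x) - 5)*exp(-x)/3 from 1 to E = -exp(-1)/3 + E/3 + (-1 + 2*E/3)*(-exp(-E) + exp(E))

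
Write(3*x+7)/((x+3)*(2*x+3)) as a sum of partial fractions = 5/(3*(2*x + 3)) + 2/(3*(x + 3))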